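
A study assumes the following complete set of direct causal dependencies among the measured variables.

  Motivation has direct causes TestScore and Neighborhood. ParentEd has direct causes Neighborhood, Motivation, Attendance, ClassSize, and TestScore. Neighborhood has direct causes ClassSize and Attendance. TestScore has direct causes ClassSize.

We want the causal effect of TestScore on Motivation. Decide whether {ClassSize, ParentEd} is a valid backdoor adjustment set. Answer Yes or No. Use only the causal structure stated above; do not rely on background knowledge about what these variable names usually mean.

No

Backdoor paths from TestScore to Motivation (paths whose first edge points into TestScore):
  P1: TestScore <- ClassSize -> Neighborhood <- Attendance -> ParentEd <- Motivation
  P2: TestScore <- ClassSize -> Neighborhood -> Motivation
  P3: TestScore <- ClassSize -> Neighborhood -> ParentEd <- Motivation
  P4: TestScore <- ClassSize -> ParentEd <- Attendance -> Neighborhood -> Motivation
  P5: TestScore <- ClassSize -> ParentEd <- Neighborhood -> Motivation
  P6: TestScore <- ClassSize -> ParentEd <- Motivation
Condition 1 (no descendant of TestScore in the set): FAILS — ParentEd is a descendant of TestScore.
Condition 2 (every backdoor path blocked by {ClassSize, ParentEd}):
  P1: blocked at fork node ClassSize ∈ conditioning set.
  P2: blocked at fork node ClassSize ∈ conditioning set.
  P3: blocked at fork node ClassSize ∈ conditioning set.
  P4: blocked at fork node ClassSize ∈ conditioning set.
  P5: blocked at fork node ClassSize ∈ conditioning set.
  P6: blocked at fork node ClassSize ∈ conditioning set.
{ClassSize, ParentEd} does not satisfy the backdoor criterion.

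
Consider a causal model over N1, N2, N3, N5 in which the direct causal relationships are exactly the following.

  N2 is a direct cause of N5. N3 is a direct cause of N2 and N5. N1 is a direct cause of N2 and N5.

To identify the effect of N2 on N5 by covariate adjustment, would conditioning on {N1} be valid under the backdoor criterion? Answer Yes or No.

No

Backdoor paths from N2 to N5 (paths whose first edge points into N2):
  P1: N2 <- N1 -> N5
  P2: N2 <- N3 -> N5
Condition 1 (no descendant of N2 in the set): holds — descendants of N2 are {N5}; none are in {N1}.
Condition 2 (every backdoor path blocked by {N1}):
  P1: blocked at fork node N1 ∈ conditioning set.
  P2: open — no interior node is in the conditioning set.
{N1} does not satisfy the backdoor criterion.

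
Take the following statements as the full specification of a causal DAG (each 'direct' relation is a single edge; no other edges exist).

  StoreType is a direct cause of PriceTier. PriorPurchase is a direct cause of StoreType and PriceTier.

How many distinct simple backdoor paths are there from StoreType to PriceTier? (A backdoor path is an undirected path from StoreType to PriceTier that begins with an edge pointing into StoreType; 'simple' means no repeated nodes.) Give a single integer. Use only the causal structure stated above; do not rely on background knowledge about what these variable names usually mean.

A backdoor path from StoreType to PriceTier is any simple undirected path whose first edge points into StoreType (i.e. leaves StoreType via a parent).
Parents of StoreType: {PriorPurchase}.
Enumerating:
  P1: StoreType <- PriorPurchase -> PriceTier
That exhausts the simple backdoor paths. Count: 1.

1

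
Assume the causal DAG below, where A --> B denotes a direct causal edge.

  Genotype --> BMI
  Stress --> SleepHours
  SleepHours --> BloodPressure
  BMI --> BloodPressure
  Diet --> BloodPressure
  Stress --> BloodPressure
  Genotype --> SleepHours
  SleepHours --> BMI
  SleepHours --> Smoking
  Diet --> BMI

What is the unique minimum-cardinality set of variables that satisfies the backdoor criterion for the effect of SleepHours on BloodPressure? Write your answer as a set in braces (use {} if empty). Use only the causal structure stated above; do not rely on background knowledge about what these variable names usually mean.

Variables eligible for adjustment (non-descendants of SleepHours, excluding SleepHours and BloodPressure): {Diet, Genotype, Stress}.
Backdoor paths from SleepHours to BloodPressure:
  P1: SleepHours <- Stress -> BloodPressure
  P2: SleepHours <- Genotype -> BMI <- Diet -> BloodPressure
  P3: SleepHours <- Genotype -> BMI -> BloodPressure
The empty set is not sufficient: P1 (SleepHours <- Stress -> BloodPressure) has no collider blocking it and no conditioned non-collider, so it is open.
Try {Genotype, Stress}:
  P1: blocked at fork node Stress ∈ conditioning set.
  P2: blocked at fork node Genotype ∈ conditioning set.
  P3: blocked at fork node Genotype ∈ conditioning set.
{Genotype, Stress} contains no descendant of SleepHours and blocks every backdoor path.
Every element of {Genotype, Stress} is needed (dropping Genotype leaves P3 open; dropping Stress leaves P1 open), so no proper subset is valid.
Among all size-2 subsets of the eligible variables, only {Genotype, Stress} blocks every backdoor path, so it is the unique smallest valid adjustment set.

{Genotype, Stress}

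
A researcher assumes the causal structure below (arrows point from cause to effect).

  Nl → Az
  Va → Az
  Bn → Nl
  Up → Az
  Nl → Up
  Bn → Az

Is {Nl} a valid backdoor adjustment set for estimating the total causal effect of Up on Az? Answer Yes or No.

Yes

Backdoor paths from Up to Az (paths whose first edge points into Up):
  P1: Up <- Nl <- Bn -> Az
  P2: Up <- Nl -> Az
Condition 1 (no descendant of Up in the set): holds — descendants of Up are {Az}; none are in {Nl}.
Condition 2 (every backdoor path blocked by {Nl}):
  P1: blocked at chain node Nl ∈ conditioning set.
  P2: blocked at fork node Nl ∈ conditioning set.
{Nl} satisfies the backdoor criterion.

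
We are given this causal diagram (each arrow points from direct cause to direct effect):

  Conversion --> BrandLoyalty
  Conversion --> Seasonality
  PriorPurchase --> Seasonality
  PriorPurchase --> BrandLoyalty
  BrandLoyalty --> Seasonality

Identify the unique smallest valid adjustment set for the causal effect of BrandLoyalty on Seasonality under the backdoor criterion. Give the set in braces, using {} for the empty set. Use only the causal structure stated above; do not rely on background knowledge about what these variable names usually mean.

{Conversion, PriorPurchase}

Variables eligible for adjustment (non-descendants of BrandLoyalty, excluding BrandLoyalty and Seasonality): {Conversion, PriorPurchase}.
Backdoor paths from BrandLoyalty to Seasonality:
  P1: BrandLoyalty <- PriorPurchase -> Seasonality
  P2: BrandLoyalty <- Conversion -> Seasonality
The empty set is not sufficient: P1 (BrandLoyalty <- PriorPurchase -> Seasonality) has no collider blocking it and no conditioned non-collider, so it is open.
Try {Conversion, PriorPurchase}:
  P1: blocked at fork node PriorPurchase ∈ conditioning set.
  P2: blocked at fork node Conversion ∈ conditioning set.
{Conversion, PriorPurchase} contains no descendant of BrandLoyalty and blocks every backdoor path.
Every element of {Conversion, PriorPurchase} is needed (dropping Conversion leaves P2 open; dropping PriorPurchase leaves P1 open), so no proper subset is valid.
Among all size-2 subsets of the eligible variables, only {Conversion, PriorPurchase} blocks every backdoor path, so it is the unique smallest valid adjustment set.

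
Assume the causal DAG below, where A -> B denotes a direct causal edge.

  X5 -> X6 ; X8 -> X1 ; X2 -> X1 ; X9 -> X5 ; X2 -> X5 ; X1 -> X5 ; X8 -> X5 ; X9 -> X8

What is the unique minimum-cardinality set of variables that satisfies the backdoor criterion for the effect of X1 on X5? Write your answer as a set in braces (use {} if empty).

{X2, X8}

Variables eligible for adjustment (non-descendants of X1, excluding X1 and X5): {X2, X8, X9}.
Backdoor paths from X1 to X5:
  P1: X1 <- X8 <- X9 -> X5
  P2: X1 <- X8 -> X5
  P3: X1 <- X2 -> X5
The empty set is not sufficient: P1 (X1 <- X8 <- X9 -> X5) has no collider blocking it and no conditioned non-collider, so it is open.
Try {X2, X8}:
  P1: blocked at chain node X8 ∈ conditioning set.
  P2: blocked at fork node X8 ∈ conditioning set.
  P3: blocked at fork node X2 ∈ conditioning set.
{X2, X8} contains no descendant of X1 and blocks every backdoor path.
Every element of {X2, X8} is needed (dropping X2 leaves P3 open; dropping X8 leaves P1 open), so no proper subset is valid.
Among all size-2 subsets of the eligible variables, only {X2, X8} blocks every backdoor path, so it is the unique smallest valid adjustment set.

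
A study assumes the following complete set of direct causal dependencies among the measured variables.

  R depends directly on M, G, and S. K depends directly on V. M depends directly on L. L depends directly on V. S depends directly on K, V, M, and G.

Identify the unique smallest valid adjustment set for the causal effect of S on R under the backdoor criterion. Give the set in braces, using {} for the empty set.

Variables eligible for adjustment (non-descendants of S, excluding S and R): {G, K, L, M, V}.
Backdoor paths from S to R:
  P1: S <- V -> L -> M -> R
  P2: S <- G -> R
  P3: S <- K <- V -> L -> M -> R
  P4: S <- M -> R
The empty set is not sufficient: P1 (S <- V -> L -> M -> R) has no collider blocking it and no conditioned non-collider, so it is open.
Try {G, M}:
  P1: blocked at chain node M ∈ conditioning set.
  P2: blocked at fork node G ∈ conditioning set.
  P3: blocked at chain node M ∈ conditioning set.
  P4: blocked at fork node M ∈ conditioning set.
{G, M} contains no descendant of S and blocks every backdoor path.
Every element of {G, M} is needed (dropping G leaves P2 open; dropping M leaves P1 open), so no proper subset is valid.
Among all size-2 subsets of the eligible variables, only {G, M} blocks every backdoor path, so it is the unique smallest valid adjustment set.

{G, M}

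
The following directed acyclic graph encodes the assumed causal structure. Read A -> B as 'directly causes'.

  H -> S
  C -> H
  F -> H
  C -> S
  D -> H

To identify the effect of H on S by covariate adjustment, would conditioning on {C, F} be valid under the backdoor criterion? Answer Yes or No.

Backdoor paths from H to S (paths whose first edge points into H):
  P1: H <- C -> S
Condition 1 (no descendant of H in the set): holds — descendants of H are {S}; none are in {C, F}.
Condition 2 (every backdoor path blocked by {C, F}):
  P1: blocked at fork node C ∈ conditioning set.
{C, F} satisfies the backdoor criterion.

Yes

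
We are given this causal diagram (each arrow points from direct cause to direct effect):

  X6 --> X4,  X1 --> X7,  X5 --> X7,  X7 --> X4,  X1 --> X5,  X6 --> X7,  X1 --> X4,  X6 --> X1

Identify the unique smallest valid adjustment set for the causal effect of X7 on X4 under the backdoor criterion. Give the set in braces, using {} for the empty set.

{X1, X6}

Variables eligible for adjustment (non-descendants of X7, excluding X7 and X4): {X1, X5, X6}.
Backdoor paths from X7 to X4:
  P1: X7 <- X6 -> X1 -> X4
  P2: X7 <- X6 -> X4
  P3: X7 <- X1 <- X6 -> X4
  P4: X7 <- X1 -> X4
  P5: X7 <- X5 <- X1 <- X6 -> X4
  P6: X7 <- X5 <- X1 -> X4
The empty set is not sufficient: P1 (X7 <- X6 -> X1 -> X4) has no collider blocking it and no conditioned non-collider, so it is open.
Try {X1, X6}:
  P1: blocked at fork node X6 ∈ conditioning set.
  P2: blocked at fork node X6 ∈ conditioning set.
  P3: blocked at chain node X1 ∈ conditioning set.
  P4: blocked at fork node X1 ∈ conditioning set.
  P5: blocked at chain node X1 ∈ conditioning set.
  P6: blocked at fork node X1 ∈ conditioning set.
{X1, X6} contains no descendant of X7 and blocks every backdoor path.
Every element of {X1, X6} is needed (dropping X1 leaves P4 open; dropping X6 leaves P2 open), so no proper subset is valid.
Among all size-2 subsets of the eligible variables, only {X1, X6} blocks every backdoor path, so it is the unique smallest valid adjustment set.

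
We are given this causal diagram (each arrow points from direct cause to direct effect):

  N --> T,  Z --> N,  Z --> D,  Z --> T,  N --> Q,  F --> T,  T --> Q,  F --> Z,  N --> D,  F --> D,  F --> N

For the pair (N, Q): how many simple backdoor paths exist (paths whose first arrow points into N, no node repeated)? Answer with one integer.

A backdoor path from N to Q is any simple undirected path whose first edge points into N (i.e. leaves N via a parent).
Parents of N: {F, Z}.
Enumerating:
  P1: N <- F -> Z -> T -> Q
  P2: N <- F -> T -> Q
  P3: N <- F -> D <- Z -> T -> Q
  P4: N <- Z <- F -> T -> Q
  P5: N <- Z -> T -> Q
  P6: N <- Z -> D <- F -> T -> Q
That exhausts the simple backdoor paths. Count: 6.

6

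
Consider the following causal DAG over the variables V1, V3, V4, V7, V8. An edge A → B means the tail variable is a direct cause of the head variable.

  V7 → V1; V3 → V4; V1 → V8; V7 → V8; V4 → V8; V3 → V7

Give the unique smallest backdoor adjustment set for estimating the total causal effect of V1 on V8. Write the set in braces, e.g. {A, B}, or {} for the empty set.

Variables eligible for adjustment (non-descendants of V1, excluding V1 and V8): {V3, V4, V7}.
Backdoor paths from V1 to V8:
  P1: V1 <- V7 <- V3 -> V4 -> V8
  P2: V1 <- V7 -> V8
The empty set is not sufficient: P1 (V1 <- V7 <- V3 -> V4 -> V8) has no collider blocking it and no conditioned non-collider, so it is open.
Try {V7}:
  P1: blocked at chain node V7 ∈ conditioning set.
  P2: blocked at fork node V7 ∈ conditioning set.
{V7} contains no descendant of V1 and blocks every backdoor path.
No other singleton works — e.g. {V3} leaves P2 open — so {V7} is the unique smallest valid adjustment set.

{V7}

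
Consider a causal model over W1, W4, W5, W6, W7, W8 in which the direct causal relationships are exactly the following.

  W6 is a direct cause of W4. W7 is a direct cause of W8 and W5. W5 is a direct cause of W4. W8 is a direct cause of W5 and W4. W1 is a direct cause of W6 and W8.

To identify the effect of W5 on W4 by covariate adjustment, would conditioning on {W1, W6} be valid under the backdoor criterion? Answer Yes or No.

Backdoor paths from W5 to W4 (paths whose first edge points into W5):
  P1: W5 <- W7 -> W8 <- W1 -> W6 -> W4
  P2: W5 <- W7 -> W8 -> W4
  P3: W5 <- W8 <- W1 -> W6 -> W4
  P4: W5 <- W8 -> W4
Condition 1 (no descendant of W5 in the set): holds — descendants of W5 are {W4}; none are in {W1, W6}.
Condition 2 (every backdoor path blocked by {W1, W6}):
  P1: blocked at collider W8 (neither it nor any descendant is in the conditioning set).
  P2: open — no interior node is in the conditioning set.
  P3: blocked at fork node W1 ∈ conditioning set.
  P4: open — no interior node is in the conditioning set.
{W1, W6} does not satisfy the backdoor criterion.

No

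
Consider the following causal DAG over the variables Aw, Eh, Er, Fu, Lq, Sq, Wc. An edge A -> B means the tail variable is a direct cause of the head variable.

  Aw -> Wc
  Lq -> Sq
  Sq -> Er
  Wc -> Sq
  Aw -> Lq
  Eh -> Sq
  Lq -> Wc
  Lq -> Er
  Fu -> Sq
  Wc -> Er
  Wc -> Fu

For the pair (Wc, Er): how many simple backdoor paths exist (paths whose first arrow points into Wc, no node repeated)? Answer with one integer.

A backdoor path from Wc to Er is any simple undirected path whose first edge points into Wc (i.e. leaves Wc via a parent).
Parents of Wc: {Aw, Lq}.
Enumerating:
  P1: Wc <- Aw -> Lq -> Sq -> Er
  P2: Wc <- Aw -> Lq -> Er
  P3: Wc <- Lq -> Sq -> Er
  P4: Wc <- Lq -> Er
That exhausts the simple backdoor paths. Count: 4.

4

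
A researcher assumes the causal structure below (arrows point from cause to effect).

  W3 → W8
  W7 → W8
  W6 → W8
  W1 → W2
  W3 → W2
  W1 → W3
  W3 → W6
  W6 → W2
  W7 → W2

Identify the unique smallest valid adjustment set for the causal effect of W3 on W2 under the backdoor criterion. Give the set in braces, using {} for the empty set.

Variables eligible for adjustment (non-descendants of W3, excluding W3 and W2): {W1, W7}.
Backdoor paths from W3 to W2:
  P1: W3 <- W1 -> W2
The empty set is not sufficient: P1 (W3 <- W1 -> W2) has no collider blocking it and no conditioned non-collider, so it is open.
Try {W1}:
  P1: blocked at fork node W1 ∈ conditioning set.
{W1} contains no descendant of W3 and blocks every backdoor path.
No other singleton works — e.g. {W7} leaves P1 open — so {W1} is the unique smallest valid adjustment set.

{W1}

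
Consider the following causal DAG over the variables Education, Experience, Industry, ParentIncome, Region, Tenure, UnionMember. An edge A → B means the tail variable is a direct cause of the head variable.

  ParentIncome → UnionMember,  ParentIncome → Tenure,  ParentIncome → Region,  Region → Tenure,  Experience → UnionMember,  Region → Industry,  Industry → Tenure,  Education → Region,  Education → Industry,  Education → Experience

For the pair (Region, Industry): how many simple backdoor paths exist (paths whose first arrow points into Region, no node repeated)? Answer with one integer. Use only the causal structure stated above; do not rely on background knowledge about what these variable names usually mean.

A backdoor path from Region to Industry is any simple undirected path whose first edge points into Region (i.e. leaves Region via a parent).
Parents of Region: {Education, ParentIncome}.
Enumerating:
  P1: Region <- ParentIncome -> Tenure <- Industry
  P2: Region <- ParentIncome -> UnionMember <- Experience <- Education -> Industry
  P3: Region <- Education -> Experience -> UnionMember <- ParentIncome -> Tenure <- Industry
  P4: Region <- Education -> Industry
That exhausts the simple backdoor paths. Count: 4.

4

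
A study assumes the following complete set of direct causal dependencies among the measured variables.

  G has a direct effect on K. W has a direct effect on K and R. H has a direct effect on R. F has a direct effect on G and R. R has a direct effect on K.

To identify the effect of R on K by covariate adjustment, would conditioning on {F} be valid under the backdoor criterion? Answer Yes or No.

No

Backdoor paths from R to K (paths whose first edge points into R):
  P1: R <- F -> G -> K
  P2: R <- W -> K
Condition 1 (no descendant of R in the set): holds — descendants of R are {K}; none are in {F}.
Condition 2 (every backdoor path blocked by {F}):
  P1: blocked at fork node F ∈ conditioning set.
  P2: open — no interior node is in the conditioning set.
{F} does not satisfy the backdoor criterion.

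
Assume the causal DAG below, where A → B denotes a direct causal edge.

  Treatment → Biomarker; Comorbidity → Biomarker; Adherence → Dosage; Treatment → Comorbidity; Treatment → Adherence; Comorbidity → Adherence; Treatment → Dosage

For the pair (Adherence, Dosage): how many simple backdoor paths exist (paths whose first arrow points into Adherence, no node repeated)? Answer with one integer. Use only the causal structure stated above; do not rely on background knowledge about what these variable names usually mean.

A backdoor path from Adherence to Dosage is any simple undirected path whose first edge points into Adherence (i.e. leaves Adherence via a parent).
Parents of Adherence: {Comorbidity, Treatment}.
Enumerating:
  P1: Adherence <- Treatment -> Dosage
  P2: Adherence <- Comorbidity <- Treatment -> Dosage
  P3: Adherence <- Comorbidity -> Biomarker <- Treatment -> Dosage
That exhausts the simple backdoor paths. Count: 3.

3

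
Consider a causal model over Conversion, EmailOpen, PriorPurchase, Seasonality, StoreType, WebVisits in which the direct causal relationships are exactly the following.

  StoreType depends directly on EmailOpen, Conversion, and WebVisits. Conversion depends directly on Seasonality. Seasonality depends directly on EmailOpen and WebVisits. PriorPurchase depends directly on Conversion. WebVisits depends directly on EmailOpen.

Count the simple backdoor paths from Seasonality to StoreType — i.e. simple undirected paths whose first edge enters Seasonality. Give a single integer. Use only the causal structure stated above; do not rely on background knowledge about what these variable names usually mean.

A backdoor path from Seasonality to StoreType is any simple undirected path whose first edge points into Seasonality (i.e. leaves Seasonality via a parent).
Parents of Seasonality: {EmailOpen, WebVisits}.
Enumerating:
  P1: Seasonality <- EmailOpen -> WebVisits -> StoreType
  P2: Seasonality <- EmailOpen -> StoreType
  P3: Seasonality <- WebVisits <- EmailOpen -> StoreType
  P4: Seasonality <- WebVisits -> StoreType
That exhausts the simple backdoor paths. Count: 4.

4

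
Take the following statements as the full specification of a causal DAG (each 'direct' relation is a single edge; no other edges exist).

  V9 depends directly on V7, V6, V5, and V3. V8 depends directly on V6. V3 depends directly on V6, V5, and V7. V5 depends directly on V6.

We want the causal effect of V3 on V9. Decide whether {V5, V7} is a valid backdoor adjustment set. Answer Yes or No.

No

Backdoor paths from V3 to V9 (paths whose first edge points into V3):
  P1: V3 <- V7 -> V9
  P2: V3 <- V6 -> V5 -> V9
  P3: V3 <- V6 -> V9
  P4: V3 <- V5 <- V6 -> V9
  P5: V3 <- V5 -> V9
Condition 1 (no descendant of V3 in the set): holds — descendants of V3 are {V9}; none are in {V5, V7}.
Condition 2 (every backdoor path blocked by {V5, V7}):
  P1: blocked at fork node V7 ∈ conditioning set.
  P2: blocked at chain node V5 ∈ conditioning set.
  P3: open — no interior node is in the conditioning set.
  P4: blocked at chain node V5 ∈ conditioning set.
  P5: blocked at fork node V5 ∈ conditioning set.
{V5, V7} does not satisfy the backdoor criterion.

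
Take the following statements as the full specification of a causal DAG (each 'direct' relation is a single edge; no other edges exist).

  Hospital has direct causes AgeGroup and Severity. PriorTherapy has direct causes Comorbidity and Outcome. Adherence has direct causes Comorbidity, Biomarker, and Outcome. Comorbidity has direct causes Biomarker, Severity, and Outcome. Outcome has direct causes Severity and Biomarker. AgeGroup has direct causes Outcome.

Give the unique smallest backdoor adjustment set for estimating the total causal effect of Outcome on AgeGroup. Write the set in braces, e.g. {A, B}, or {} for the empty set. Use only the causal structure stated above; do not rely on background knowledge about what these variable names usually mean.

{}

Variables eligible for adjustment (non-descendants of Outcome, excluding Outcome and AgeGroup): {Biomarker, Severity}.
Backdoor paths from Outcome to AgeGroup:
  P1: Outcome <- Biomarker -> Comorbidity <- Severity -> Hospital <- AgeGroup
  P2: Outcome <- Biomarker -> Adherence <- Comorbidity <- Severity -> Hospital <- AgeGroup
  P3: Outcome <- Severity -> Hospital <- AgeGroup
Each backdoor path contains an unconditioned collider, so every path is already blocked with the empty conditioning set:
  P1: blocked at collider Comorbidity (neither it nor any descendant is in the conditioning set).
  P2: blocked at collider Adherence (neither it nor any descendant is in the conditioning set).
  P3: blocked at collider Hospital (neither it nor any descendant is in the conditioning set).
The empty set is therefore the unique smallest valid set.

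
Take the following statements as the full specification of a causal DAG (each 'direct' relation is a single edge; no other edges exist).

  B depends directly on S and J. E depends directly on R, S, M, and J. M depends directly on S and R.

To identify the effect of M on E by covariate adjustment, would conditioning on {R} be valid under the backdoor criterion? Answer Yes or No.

Backdoor paths from M to E (paths whose first edge points into M):
  P1: M <- S -> B <- J -> E
  P2: M <- S -> E
  P3: M <- R -> E
Condition 1 (no descendant of M in the set): holds — descendants of M are {E}; none are in {R}.
Condition 2 (every backdoor path blocked by {R}):
  P1: blocked at collider B (neither it nor any descendant is in the conditioning set).
  P2: open — no interior node is in the conditioning set.
  P3: blocked at fork node R ∈ conditioning set.
{R} does not satisfy the backdoor criterion.

No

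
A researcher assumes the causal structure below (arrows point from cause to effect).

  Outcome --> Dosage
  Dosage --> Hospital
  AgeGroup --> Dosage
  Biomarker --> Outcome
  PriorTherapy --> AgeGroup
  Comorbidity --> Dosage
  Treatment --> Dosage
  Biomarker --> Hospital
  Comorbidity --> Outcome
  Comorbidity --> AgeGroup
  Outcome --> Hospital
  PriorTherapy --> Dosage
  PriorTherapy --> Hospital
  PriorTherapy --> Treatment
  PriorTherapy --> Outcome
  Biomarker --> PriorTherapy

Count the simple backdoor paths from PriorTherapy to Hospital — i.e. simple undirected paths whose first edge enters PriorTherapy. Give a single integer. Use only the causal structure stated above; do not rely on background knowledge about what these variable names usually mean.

5

A backdoor path from PriorTherapy to Hospital is any simple undirected path whose first edge points into PriorTherapy (i.e. leaves PriorTherapy via a parent).
Parents of PriorTherapy: {Biomarker}.
Enumerating:
  P1: PriorTherapy <- Biomarker -> Outcome <- Comorbidity -> AgeGroup -> Dosage -> Hospital
  P2: PriorTherapy <- Biomarker -> Outcome <- Comorbidity -> Dosage -> Hospital
  P3: PriorTherapy <- Biomarker -> Outcome -> Dosage -> Hospital
  P4: PriorTherapy <- Biomarker -> Outcome -> Hospital
  P5: PriorTherapy <- Biomarker -> Hospital
That exhausts the simple backdoor paths. Count: 5.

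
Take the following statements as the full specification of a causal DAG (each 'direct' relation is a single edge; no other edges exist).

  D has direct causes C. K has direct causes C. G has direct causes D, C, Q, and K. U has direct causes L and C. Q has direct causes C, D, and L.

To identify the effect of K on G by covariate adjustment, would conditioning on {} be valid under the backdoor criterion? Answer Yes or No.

No

Backdoor paths from K to G (paths whose first edge points into K):
  P1: K <- C -> D -> Q -> G
  P2: K <- C -> D -> G
  P3: K <- C -> U <- L -> Q <- D -> G
  P4: K <- C -> U <- L -> Q -> G
  P5: K <- C -> Q <- D -> G
  P6: K <- C -> Q -> G
  P7: K <- C -> G
Condition 1 (no descendant of K in the set): holds — descendants of K are {G}; none are in {}.
Condition 2 (every backdoor path blocked by {}):
  P1: open — no interior node is in the conditioning set.
  P2: open — no interior node is in the conditioning set.
  P3: blocked at collider U (neither it nor any descendant is in the conditioning set).
  P4: blocked at collider U (neither it nor any descendant is in the conditioning set).
  P5: blocked at collider Q (neither it nor any descendant is in the conditioning set).
  P6: open — no interior node is in the conditioning set.
  P7: open — no interior node is in the conditioning set.
{} does not satisfy the backdoor criterion.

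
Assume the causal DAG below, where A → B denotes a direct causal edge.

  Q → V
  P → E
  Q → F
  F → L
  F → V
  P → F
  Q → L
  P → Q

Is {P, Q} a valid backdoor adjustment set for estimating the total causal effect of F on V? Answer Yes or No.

Yes

Backdoor paths from F to V (paths whose first edge points into F):
  P1: F <- P -> Q -> V
  P2: F <- Q -> V
Condition 1 (no descendant of F in the set): holds — descendants of F are {L, V}; none are in {P, Q}.
Condition 2 (every backdoor path blocked by {P, Q}):
  P1: blocked at fork node P ∈ conditioning set.
  P2: blocked at fork node Q ∈ conditioning set.
{P, Q} satisfies the backdoor criterion.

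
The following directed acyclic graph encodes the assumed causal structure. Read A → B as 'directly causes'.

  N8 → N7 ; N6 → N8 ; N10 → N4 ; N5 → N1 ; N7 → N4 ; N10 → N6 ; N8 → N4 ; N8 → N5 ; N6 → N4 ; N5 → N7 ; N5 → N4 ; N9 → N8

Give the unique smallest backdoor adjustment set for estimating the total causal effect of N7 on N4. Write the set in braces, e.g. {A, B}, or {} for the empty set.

Variables eligible for adjustment (non-descendants of N7, excluding N7 and N4): {N1, N10, N5, N6, N8, N9}.
Backdoor paths from N7 to N4:
  P1: N7 <- N8 <- N6 <- N10 -> N4
  P2: N7 <- N8 <- N6 -> N4
  P3: N7 <- N8 -> N5 -> N4
  P4: N7 <- N8 -> N4
  P5: N7 <- N5 <- N8 <- N6 <- N10 -> N4
  P6: N7 <- N5 <- N8 <- N6 -> N4
  P7: N7 <- N5 <- N8 -> N4
  P8: N7 <- N5 -> N4
The empty set is not sufficient: P1 (N7 <- N8 <- N6 <- N10 -> N4) has no collider blocking it and no conditioned non-collider, so it is open.
Try {N5, N8}:
  P1: blocked at chain node N8 ∈ conditioning set.
  P2: blocked at chain node N8 ∈ conditioning set.
  P3: blocked at fork node N8 ∈ conditioning set.
  P4: blocked at fork node N8 ∈ conditioning set.
  P5: blocked at chain node N5 ∈ conditioning set.
  P6: blocked at chain node N5 ∈ conditioning set.
  P7: blocked at chain node N5 ∈ conditioning set.
  P8: blocked at fork node N5 ∈ conditioning set.
{N5, N8} contains no descendant of N7 and blocks every backdoor path.
Every element of {N5, N8} is needed (dropping N5 leaves P8 open; dropping N8 leaves P1 open), so no proper subset is valid.
Among all size-2 subsets of the eligible variables, only {N5, N8} blocks every backdoor path, so it is the unique smallest valid adjustment set.

{N5, N8}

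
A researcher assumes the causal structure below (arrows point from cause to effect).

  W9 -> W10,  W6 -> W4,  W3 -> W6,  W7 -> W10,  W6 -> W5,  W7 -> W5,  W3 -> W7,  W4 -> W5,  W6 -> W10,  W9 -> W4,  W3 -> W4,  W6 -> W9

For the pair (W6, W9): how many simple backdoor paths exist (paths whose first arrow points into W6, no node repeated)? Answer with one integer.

A backdoor path from W6 to W9 is any simple undirected path whose first edge points into W6 (i.e. leaves W6 via a parent).
Parents of W6: {W3}.
Enumerating:
  P1: W6 <- W3 -> W7 -> W10 <- W9
  P2: W6 <- W3 -> W7 -> W5 <- W4 <- W9
  P3: W6 <- W3 -> W4 <- W9
  P4: W6 <- W3 -> W4 -> W5 <- W7 -> W10 <- W9
That exhausts the simple backdoor paths. Count: 4.

4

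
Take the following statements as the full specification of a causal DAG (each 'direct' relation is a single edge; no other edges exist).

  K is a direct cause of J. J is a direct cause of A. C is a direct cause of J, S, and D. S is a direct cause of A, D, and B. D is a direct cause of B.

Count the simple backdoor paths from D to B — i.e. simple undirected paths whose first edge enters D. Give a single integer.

3

A backdoor path from D to B is any simple undirected path whose first edge points into D (i.e. leaves D via a parent).
Parents of D: {C, S}.
Enumerating:
  P1: D <- C -> J -> A <- S -> B
  P2: D <- C -> S -> B
  P3: D <- S -> B
That exhausts the simple backdoor paths. Count: 3.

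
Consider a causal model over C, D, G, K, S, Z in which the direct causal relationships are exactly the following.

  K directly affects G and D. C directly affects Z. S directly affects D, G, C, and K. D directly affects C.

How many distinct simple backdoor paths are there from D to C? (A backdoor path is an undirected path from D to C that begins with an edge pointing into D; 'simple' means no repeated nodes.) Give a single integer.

A backdoor path from D to C is any simple undirected path whose first edge points into D (i.e. leaves D via a parent).
Parents of D: {K, S}.
Enumerating:
  P1: D <- S -> C
  P2: D <- K <- S -> C
  P3: D <- K -> G <- S -> C
That exhausts the simple backdoor paths. Count: 3.

3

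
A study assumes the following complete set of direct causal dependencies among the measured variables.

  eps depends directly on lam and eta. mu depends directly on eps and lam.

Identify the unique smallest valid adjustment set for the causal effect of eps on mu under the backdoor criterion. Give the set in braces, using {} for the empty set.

{lam}

Variables eligible for adjustment (non-descendants of eps, excluding eps and mu): {eta, lam}.
Backdoor paths from eps to mu:
  P1: eps <- lam -> mu
The empty set is not sufficient: P1 (eps <- lam -> mu) has no collider blocking it and no conditioned non-collider, so it is open.
Try {lam}:
  P1: blocked at fork node lam ∈ conditioning set.
{lam} contains no descendant of eps and blocks every backdoor path.
No other singleton works — e.g. {eta} leaves P1 open — so {lam} is the unique smallest valid adjustment set.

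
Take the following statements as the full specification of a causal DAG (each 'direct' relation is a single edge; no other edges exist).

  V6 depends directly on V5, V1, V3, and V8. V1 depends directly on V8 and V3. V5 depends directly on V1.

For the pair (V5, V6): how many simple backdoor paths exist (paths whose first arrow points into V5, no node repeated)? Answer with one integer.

A backdoor path from V5 to V6 is any simple undirected path whose first edge points into V5 (i.e. leaves V5 via a parent).
Parents of V5: {V1}.
Enumerating:
  P1: V5 <- V1 <- V8 -> V6
  P2: V5 <- V1 <- V3 -> V6
  P3: V5 <- V1 -> V6
That exhausts the simple backdoor paths. Count: 3.

3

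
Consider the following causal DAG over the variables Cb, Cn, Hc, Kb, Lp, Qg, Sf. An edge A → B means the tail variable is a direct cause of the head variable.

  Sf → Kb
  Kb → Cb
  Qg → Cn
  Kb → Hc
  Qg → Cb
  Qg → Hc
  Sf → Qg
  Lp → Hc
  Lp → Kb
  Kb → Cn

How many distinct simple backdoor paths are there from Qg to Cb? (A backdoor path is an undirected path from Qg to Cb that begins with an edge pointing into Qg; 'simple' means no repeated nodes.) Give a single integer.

A backdoor path from Qg to Cb is any simple undirected path whose first edge points into Qg (i.e. leaves Qg via a parent).
Parents of Qg: {Sf}.
Enumerating:
  P1: Qg <- Sf -> Kb -> Cb
That exhausts the simple backdoor paths. Count: 1.

1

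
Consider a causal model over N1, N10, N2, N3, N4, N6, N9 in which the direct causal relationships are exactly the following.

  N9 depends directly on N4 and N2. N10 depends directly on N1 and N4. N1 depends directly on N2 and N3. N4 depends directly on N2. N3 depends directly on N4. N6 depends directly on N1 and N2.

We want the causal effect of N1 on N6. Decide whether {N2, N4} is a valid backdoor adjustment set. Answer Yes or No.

Yes

Backdoor paths from N1 to N6 (paths whose first edge points into N1):
  P1: N1 <- N2 -> N6
  P2: N1 <- N3 <- N4 <- N2 -> N6
  P3: N1 <- N3 <- N4 -> N9 <- N2 -> N6
Condition 1 (no descendant of N1 in the set): holds — descendants of N1 are {N10, N6}; none are in {N2, N4}.
Condition 2 (every backdoor path blocked by {N2, N4}):
  P1: blocked at fork node N2 ∈ conditioning set.
  P2: blocked at chain node N4 ∈ conditioning set.
  P3: blocked at fork node N4 ∈ conditioning set.
{N2, N4} satisfies the backdoor criterion.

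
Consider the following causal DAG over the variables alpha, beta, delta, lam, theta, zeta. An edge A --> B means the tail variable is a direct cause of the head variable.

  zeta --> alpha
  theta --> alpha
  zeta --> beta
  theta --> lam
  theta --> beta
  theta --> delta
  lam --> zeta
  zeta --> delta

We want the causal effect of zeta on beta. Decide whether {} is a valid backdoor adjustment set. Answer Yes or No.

No

Backdoor paths from zeta to beta (paths whose first edge points into zeta):
  P1: zeta <- lam <- theta -> beta
Condition 1 (no descendant of zeta in the set): holds — descendants of zeta are {alpha, beta, delta}; none are in {}.
Condition 2 (every backdoor path blocked by {}):
  P1: open — no interior node is in the conditioning set.
{} does not satisfy the backdoor criterion.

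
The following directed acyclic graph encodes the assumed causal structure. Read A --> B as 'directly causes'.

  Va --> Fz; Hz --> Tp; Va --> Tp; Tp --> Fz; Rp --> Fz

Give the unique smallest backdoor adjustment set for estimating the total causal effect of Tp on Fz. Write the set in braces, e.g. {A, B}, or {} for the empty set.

{Va}

Variables eligible for adjustment (non-descendants of Tp, excluding Tp and Fz): {Hz, Rp, Va}.
Backdoor paths from Tp to Fz:
  P1: Tp <- Va -> Fz
The empty set is not sufficient: P1 (Tp <- Va -> Fz) has no collider blocking it and no conditioned non-collider, so it is open.
Try {Va}:
  P1: blocked at fork node Va ∈ conditioning set.
{Va} contains no descendant of Tp and blocks every backdoor path.
No other singleton works — e.g. {Rp} leaves P1 open — so {Va} is the unique smallest valid adjustment set.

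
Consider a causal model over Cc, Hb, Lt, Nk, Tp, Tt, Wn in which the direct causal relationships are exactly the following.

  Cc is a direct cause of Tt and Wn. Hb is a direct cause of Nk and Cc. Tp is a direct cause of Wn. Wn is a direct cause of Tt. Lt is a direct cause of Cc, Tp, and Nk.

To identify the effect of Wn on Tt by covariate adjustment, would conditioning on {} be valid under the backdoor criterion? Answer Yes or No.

Backdoor paths from Wn to Tt (paths whose first edge points into Wn):
  P1: Wn <- Tp <- Lt -> Cc -> Tt
  P2: Wn <- Tp <- Lt -> Nk <- Hb -> Cc -> Tt
  P3: Wn <- Cc -> Tt
Condition 1 (no descendant of Wn in the set): holds — descendants of Wn are {Tt}; none are in {}.
Condition 2 (every backdoor path blocked by {}):
  P1: open — no interior node is in the conditioning set.
  P2: blocked at collider Nk (neither it nor any descendant is in the conditioning set).
  P3: open — no interior node is in the conditioning set.
{} does not satisfy the backdoor criterion.

No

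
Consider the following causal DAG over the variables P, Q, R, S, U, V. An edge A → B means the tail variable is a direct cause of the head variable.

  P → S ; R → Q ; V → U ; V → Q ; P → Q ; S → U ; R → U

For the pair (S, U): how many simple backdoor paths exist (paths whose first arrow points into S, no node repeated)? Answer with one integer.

A backdoor path from S to U is any simple undirected path whose first edge points into S (i.e. leaves S via a parent).
Parents of S: {P}.
Enumerating:
  P1: S <- P -> Q <- V -> U
  P2: S <- P -> Q <- R -> U
That exhausts the simple backdoor paths. Count: 2.

2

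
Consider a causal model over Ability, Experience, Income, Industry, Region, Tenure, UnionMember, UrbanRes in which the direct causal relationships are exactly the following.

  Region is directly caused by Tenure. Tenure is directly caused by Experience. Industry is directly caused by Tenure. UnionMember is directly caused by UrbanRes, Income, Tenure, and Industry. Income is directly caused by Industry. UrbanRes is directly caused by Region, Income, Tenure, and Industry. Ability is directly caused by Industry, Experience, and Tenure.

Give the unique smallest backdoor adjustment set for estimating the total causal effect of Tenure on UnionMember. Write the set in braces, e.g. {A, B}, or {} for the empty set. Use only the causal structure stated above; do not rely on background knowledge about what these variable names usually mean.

Variables eligible for adjustment (non-descendants of Tenure, excluding Tenure and UnionMember): {Experience}.
Backdoor paths from Tenure to UnionMember:
  P1: Tenure <- Experience -> Ability <- Industry -> Income -> UrbanRes -> UnionMember
  P2: Tenure <- Experience -> Ability <- Industry -> Income -> UnionMember
  P3: Tenure <- Experience -> Ability <- Industry -> UrbanRes <- Income -> UnionMember
  P4: Tenure <- Experience -> Ability <- Industry -> UrbanRes -> UnionMember
  P5: Tenure <- Experience -> Ability <- Industry -> UnionMember
Each backdoor path contains an unconditioned collider, so every path is already blocked with the empty conditioning set:
  P1: blocked at collider Ability (neither it nor any descendant is in the conditioning set).
  P2: blocked at collider Ability (neither it nor any descendant is in the conditioning set).
  P3: blocked at collider Ability (neither it nor any descendant is in the conditioning set).
  P4: blocked at collider Ability (neither it nor any descendant is in the conditioning set).
  P5: blocked at collider Ability (neither it nor any descendant is in the conditioning set).
The empty set is therefore the unique smallest valid set.

{}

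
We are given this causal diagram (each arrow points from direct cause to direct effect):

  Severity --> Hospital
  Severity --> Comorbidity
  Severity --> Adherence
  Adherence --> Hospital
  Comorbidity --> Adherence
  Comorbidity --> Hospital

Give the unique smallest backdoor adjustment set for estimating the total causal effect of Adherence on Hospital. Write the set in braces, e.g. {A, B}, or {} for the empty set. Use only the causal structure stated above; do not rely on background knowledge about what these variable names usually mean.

{Comorbidity, Severity}

Variables eligible for adjustment (non-descendants of Adherence, excluding Adherence and Hospital): {Comorbidity, Severity}.
Backdoor paths from Adherence to Hospital:
  P1: Adherence <- Severity -> Comorbidity -> Hospital
  P2: Adherence <- Severity -> Hospital
  P3: Adherence <- Comorbidity <- Severity -> Hospital
  P4: Adherence <- Comorbidity -> Hospital
The empty set is not sufficient: P1 (Adherence <- Severity -> Comorbidity -> Hospital) has no collider blocking it and no conditioned non-collider, so it is open.
Try {Comorbidity, Severity}:
  P1: blocked at fork node Severity ∈ conditioning set.
  P2: blocked at fork node Severity ∈ conditioning set.
  P3: blocked at chain node Comorbidity ∈ conditioning set.
  P4: blocked at fork node Comorbidity ∈ conditioning set.
{Comorbidity, Severity} contains no descendant of Adherence and blocks every backdoor path.
Every element of {Comorbidity, Severity} is needed (dropping Comorbidity leaves P4 open; dropping Severity leaves P2 open), so no proper subset is valid.
Among all size-2 subsets of the eligible variables, only {Comorbidity, Severity} blocks every backdoor path, so it is the unique smallest valid adjustment set.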